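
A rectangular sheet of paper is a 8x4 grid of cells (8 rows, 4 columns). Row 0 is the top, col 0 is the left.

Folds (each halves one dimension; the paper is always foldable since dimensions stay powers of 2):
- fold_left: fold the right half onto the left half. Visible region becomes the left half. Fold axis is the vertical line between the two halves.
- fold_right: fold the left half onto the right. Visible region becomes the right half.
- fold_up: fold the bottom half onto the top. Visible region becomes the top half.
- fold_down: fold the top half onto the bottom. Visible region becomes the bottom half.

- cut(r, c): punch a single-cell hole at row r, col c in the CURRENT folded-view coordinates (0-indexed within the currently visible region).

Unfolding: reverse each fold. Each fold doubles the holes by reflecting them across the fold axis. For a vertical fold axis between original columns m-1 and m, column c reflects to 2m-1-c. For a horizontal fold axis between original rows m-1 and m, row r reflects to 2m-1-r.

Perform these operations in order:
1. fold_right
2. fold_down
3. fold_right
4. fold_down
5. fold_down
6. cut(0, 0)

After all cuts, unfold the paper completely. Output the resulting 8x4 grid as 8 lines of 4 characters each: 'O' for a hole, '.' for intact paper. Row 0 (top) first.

Op 1 fold_right: fold axis v@2; visible region now rows[0,8) x cols[2,4) = 8x2
Op 2 fold_down: fold axis h@4; visible region now rows[4,8) x cols[2,4) = 4x2
Op 3 fold_right: fold axis v@3; visible region now rows[4,8) x cols[3,4) = 4x1
Op 4 fold_down: fold axis h@6; visible region now rows[6,8) x cols[3,4) = 2x1
Op 5 fold_down: fold axis h@7; visible region now rows[7,8) x cols[3,4) = 1x1
Op 6 cut(0, 0): punch at orig (7,3); cuts so far [(7, 3)]; region rows[7,8) x cols[3,4) = 1x1
Unfold 1 (reflect across h@7): 2 holes -> [(6, 3), (7, 3)]
Unfold 2 (reflect across h@6): 4 holes -> [(4, 3), (5, 3), (6, 3), (7, 3)]
Unfold 3 (reflect across v@3): 8 holes -> [(4, 2), (4, 3), (5, 2), (5, 3), (6, 2), (6, 3), (7, 2), (7, 3)]
Unfold 4 (reflect across h@4): 16 holes -> [(0, 2), (0, 3), (1, 2), (1, 3), (2, 2), (2, 3), (3, 2), (3, 3), (4, 2), (4, 3), (5, 2), (5, 3), (6, 2), (6, 3), (7, 2), (7, 3)]
Unfold 5 (reflect across v@2): 32 holes -> [(0, 0), (0, 1), (0, 2), (0, 3), (1, 0), (1, 1), (1, 2), (1, 3), (2, 0), (2, 1), (2, 2), (2, 3), (3, 0), (3, 1), (3, 2), (3, 3), (4, 0), (4, 1), (4, 2), (4, 3), (5, 0), (5, 1), (5, 2), (5, 3), (6, 0), (6, 1), (6, 2), (6, 3), (7, 0), (7, 1), (7, 2), (7, 3)]

Answer: OOOO
OOOO
OOOO
OOOO
OOOO
OOOO
OOOO
OOOO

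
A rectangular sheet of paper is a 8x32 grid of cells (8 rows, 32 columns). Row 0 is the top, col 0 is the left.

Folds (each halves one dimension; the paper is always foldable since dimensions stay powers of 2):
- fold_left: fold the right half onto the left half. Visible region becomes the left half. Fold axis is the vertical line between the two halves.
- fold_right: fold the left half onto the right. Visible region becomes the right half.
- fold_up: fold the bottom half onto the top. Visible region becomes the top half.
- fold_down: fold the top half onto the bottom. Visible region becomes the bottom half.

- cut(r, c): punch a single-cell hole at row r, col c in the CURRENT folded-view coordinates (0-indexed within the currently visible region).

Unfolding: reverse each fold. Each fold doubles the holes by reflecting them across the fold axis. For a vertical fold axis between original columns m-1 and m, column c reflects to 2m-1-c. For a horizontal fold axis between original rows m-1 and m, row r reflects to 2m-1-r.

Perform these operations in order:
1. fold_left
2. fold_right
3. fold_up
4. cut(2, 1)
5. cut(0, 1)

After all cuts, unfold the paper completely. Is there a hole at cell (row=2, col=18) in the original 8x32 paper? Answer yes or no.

Answer: no

Derivation:
Op 1 fold_left: fold axis v@16; visible region now rows[0,8) x cols[0,16) = 8x16
Op 2 fold_right: fold axis v@8; visible region now rows[0,8) x cols[8,16) = 8x8
Op 3 fold_up: fold axis h@4; visible region now rows[0,4) x cols[8,16) = 4x8
Op 4 cut(2, 1): punch at orig (2,9); cuts so far [(2, 9)]; region rows[0,4) x cols[8,16) = 4x8
Op 5 cut(0, 1): punch at orig (0,9); cuts so far [(0, 9), (2, 9)]; region rows[0,4) x cols[8,16) = 4x8
Unfold 1 (reflect across h@4): 4 holes -> [(0, 9), (2, 9), (5, 9), (7, 9)]
Unfold 2 (reflect across v@8): 8 holes -> [(0, 6), (0, 9), (2, 6), (2, 9), (5, 6), (5, 9), (7, 6), (7, 9)]
Unfold 3 (reflect across v@16): 16 holes -> [(0, 6), (0, 9), (0, 22), (0, 25), (2, 6), (2, 9), (2, 22), (2, 25), (5, 6), (5, 9), (5, 22), (5, 25), (7, 6), (7, 9), (7, 22), (7, 25)]
Holes: [(0, 6), (0, 9), (0, 22), (0, 25), (2, 6), (2, 9), (2, 22), (2, 25), (5, 6), (5, 9), (5, 22), (5, 25), (7, 6), (7, 9), (7, 22), (7, 25)]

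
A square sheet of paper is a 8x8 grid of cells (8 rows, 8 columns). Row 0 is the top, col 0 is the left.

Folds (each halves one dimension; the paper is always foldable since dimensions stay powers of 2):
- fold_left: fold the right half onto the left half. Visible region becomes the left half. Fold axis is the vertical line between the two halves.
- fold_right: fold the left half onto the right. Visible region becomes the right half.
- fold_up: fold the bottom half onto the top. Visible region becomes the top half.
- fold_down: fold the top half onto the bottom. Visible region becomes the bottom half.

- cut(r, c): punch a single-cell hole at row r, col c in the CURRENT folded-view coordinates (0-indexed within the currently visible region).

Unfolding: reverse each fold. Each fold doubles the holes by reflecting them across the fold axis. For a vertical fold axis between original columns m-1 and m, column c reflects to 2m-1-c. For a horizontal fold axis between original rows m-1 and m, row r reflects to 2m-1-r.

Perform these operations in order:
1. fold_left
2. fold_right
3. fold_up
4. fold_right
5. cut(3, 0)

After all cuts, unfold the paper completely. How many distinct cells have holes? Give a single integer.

Op 1 fold_left: fold axis v@4; visible region now rows[0,8) x cols[0,4) = 8x4
Op 2 fold_right: fold axis v@2; visible region now rows[0,8) x cols[2,4) = 8x2
Op 3 fold_up: fold axis h@4; visible region now rows[0,4) x cols[2,4) = 4x2
Op 4 fold_right: fold axis v@3; visible region now rows[0,4) x cols[3,4) = 4x1
Op 5 cut(3, 0): punch at orig (3,3); cuts so far [(3, 3)]; region rows[0,4) x cols[3,4) = 4x1
Unfold 1 (reflect across v@3): 2 holes -> [(3, 2), (3, 3)]
Unfold 2 (reflect across h@4): 4 holes -> [(3, 2), (3, 3), (4, 2), (4, 3)]
Unfold 3 (reflect across v@2): 8 holes -> [(3, 0), (3, 1), (3, 2), (3, 3), (4, 0), (4, 1), (4, 2), (4, 3)]
Unfold 4 (reflect across v@4): 16 holes -> [(3, 0), (3, 1), (3, 2), (3, 3), (3, 4), (3, 5), (3, 6), (3, 7), (4, 0), (4, 1), (4, 2), (4, 3), (4, 4), (4, 5), (4, 6), (4, 7)]

Answer: 16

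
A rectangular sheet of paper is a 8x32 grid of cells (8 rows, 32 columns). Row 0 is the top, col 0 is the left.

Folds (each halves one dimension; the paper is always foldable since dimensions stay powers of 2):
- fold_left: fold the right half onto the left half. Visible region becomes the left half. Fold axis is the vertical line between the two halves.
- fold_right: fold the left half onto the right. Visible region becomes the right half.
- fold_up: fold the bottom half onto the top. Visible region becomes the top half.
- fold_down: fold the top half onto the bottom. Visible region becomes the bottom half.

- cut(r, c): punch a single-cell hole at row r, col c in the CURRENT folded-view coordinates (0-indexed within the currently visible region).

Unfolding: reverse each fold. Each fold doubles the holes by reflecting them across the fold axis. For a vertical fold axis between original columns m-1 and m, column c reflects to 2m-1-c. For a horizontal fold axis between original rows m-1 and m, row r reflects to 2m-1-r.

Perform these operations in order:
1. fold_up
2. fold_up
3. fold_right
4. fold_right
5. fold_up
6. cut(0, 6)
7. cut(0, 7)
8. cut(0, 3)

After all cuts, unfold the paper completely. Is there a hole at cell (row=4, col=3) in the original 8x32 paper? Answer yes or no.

Answer: no

Derivation:
Op 1 fold_up: fold axis h@4; visible region now rows[0,4) x cols[0,32) = 4x32
Op 2 fold_up: fold axis h@2; visible region now rows[0,2) x cols[0,32) = 2x32
Op 3 fold_right: fold axis v@16; visible region now rows[0,2) x cols[16,32) = 2x16
Op 4 fold_right: fold axis v@24; visible region now rows[0,2) x cols[24,32) = 2x8
Op 5 fold_up: fold axis h@1; visible region now rows[0,1) x cols[24,32) = 1x8
Op 6 cut(0, 6): punch at orig (0,30); cuts so far [(0, 30)]; region rows[0,1) x cols[24,32) = 1x8
Op 7 cut(0, 7): punch at orig (0,31); cuts so far [(0, 30), (0, 31)]; region rows[0,1) x cols[24,32) = 1x8
Op 8 cut(0, 3): punch at orig (0,27); cuts so far [(0, 27), (0, 30), (0, 31)]; region rows[0,1) x cols[24,32) = 1x8
Unfold 1 (reflect across h@1): 6 holes -> [(0, 27), (0, 30), (0, 31), (1, 27), (1, 30), (1, 31)]
Unfold 2 (reflect across v@24): 12 holes -> [(0, 16), (0, 17), (0, 20), (0, 27), (0, 30), (0, 31), (1, 16), (1, 17), (1, 20), (1, 27), (1, 30), (1, 31)]
Unfold 3 (reflect across v@16): 24 holes -> [(0, 0), (0, 1), (0, 4), (0, 11), (0, 14), (0, 15), (0, 16), (0, 17), (0, 20), (0, 27), (0, 30), (0, 31), (1, 0), (1, 1), (1, 4), (1, 11), (1, 14), (1, 15), (1, 16), (1, 17), (1, 20), (1, 27), (1, 30), (1, 31)]
Unfold 4 (reflect across h@2): 48 holes -> [(0, 0), (0, 1), (0, 4), (0, 11), (0, 14), (0, 15), (0, 16), (0, 17), (0, 20), (0, 27), (0, 30), (0, 31), (1, 0), (1, 1), (1, 4), (1, 11), (1, 14), (1, 15), (1, 16), (1, 17), (1, 20), (1, 27), (1, 30), (1, 31), (2, 0), (2, 1), (2, 4), (2, 11), (2, 14), (2, 15), (2, 16), (2, 17), (2, 20), (2, 27), (2, 30), (2, 31), (3, 0), (3, 1), (3, 4), (3, 11), (3, 14), (3, 15), (3, 16), (3, 17), (3, 20), (3, 27), (3, 30), (3, 31)]
Unfold 5 (reflect across h@4): 96 holes -> [(0, 0), (0, 1), (0, 4), (0, 11), (0, 14), (0, 15), (0, 16), (0, 17), (0, 20), (0, 27), (0, 30), (0, 31), (1, 0), (1, 1), (1, 4), (1, 11), (1, 14), (1, 15), (1, 16), (1, 17), (1, 20), (1, 27), (1, 30), (1, 31), (2, 0), (2, 1), (2, 4), (2, 11), (2, 14), (2, 15), (2, 16), (2, 17), (2, 20), (2, 27), (2, 30), (2, 31), (3, 0), (3, 1), (3, 4), (3, 11), (3, 14), (3, 15), (3, 16), (3, 17), (3, 20), (3, 27), (3, 30), (3, 31), (4, 0), (4, 1), (4, 4), (4, 11), (4, 14), (4, 15), (4, 16), (4, 17), (4, 20), (4, 27), (4, 30), (4, 31), (5, 0), (5, 1), (5, 4), (5, 11), (5, 14), (5, 15), (5, 16), (5, 17), (5, 20), (5, 27), (5, 30), (5, 31), (6, 0), (6, 1), (6, 4), (6, 11), (6, 14), (6, 15), (6, 16), (6, 17), (6, 20), (6, 27), (6, 30), (6, 31), (7, 0), (7, 1), (7, 4), (7, 11), (7, 14), (7, 15), (7, 16), (7, 17), (7, 20), (7, 27), (7, 30), (7, 31)]
Holes: [(0, 0), (0, 1), (0, 4), (0, 11), (0, 14), (0, 15), (0, 16), (0, 17), (0, 20), (0, 27), (0, 30), (0, 31), (1, 0), (1, 1), (1, 4), (1, 11), (1, 14), (1, 15), (1, 16), (1, 17), (1, 20), (1, 27), (1, 30), (1, 31), (2, 0), (2, 1), (2, 4), (2, 11), (2, 14), (2, 15), (2, 16), (2, 17), (2, 20), (2, 27), (2, 30), (2, 31), (3, 0), (3, 1), (3, 4), (3, 11), (3, 14), (3, 15), (3, 16), (3, 17), (3, 20), (3, 27), (3, 30), (3, 31), (4, 0), (4, 1), (4, 4), (4, 11), (4, 14), (4, 15), (4, 16), (4, 17), (4, 20), (4, 27), (4, 30), (4, 31), (5, 0), (5, 1), (5, 4), (5, 11), (5, 14), (5, 15), (5, 16), (5, 17), (5, 20), (5, 27), (5, 30), (5, 31), (6, 0), (6, 1), (6, 4), (6, 11), (6, 14), (6, 15), (6, 16), (6, 17), (6, 20), (6, 27), (6, 30), (6, 31), (7, 0), (7, 1), (7, 4), (7, 11), (7, 14), (7, 15), (7, 16), (7, 17), (7, 20), (7, 27), (7, 30), (7, 31)]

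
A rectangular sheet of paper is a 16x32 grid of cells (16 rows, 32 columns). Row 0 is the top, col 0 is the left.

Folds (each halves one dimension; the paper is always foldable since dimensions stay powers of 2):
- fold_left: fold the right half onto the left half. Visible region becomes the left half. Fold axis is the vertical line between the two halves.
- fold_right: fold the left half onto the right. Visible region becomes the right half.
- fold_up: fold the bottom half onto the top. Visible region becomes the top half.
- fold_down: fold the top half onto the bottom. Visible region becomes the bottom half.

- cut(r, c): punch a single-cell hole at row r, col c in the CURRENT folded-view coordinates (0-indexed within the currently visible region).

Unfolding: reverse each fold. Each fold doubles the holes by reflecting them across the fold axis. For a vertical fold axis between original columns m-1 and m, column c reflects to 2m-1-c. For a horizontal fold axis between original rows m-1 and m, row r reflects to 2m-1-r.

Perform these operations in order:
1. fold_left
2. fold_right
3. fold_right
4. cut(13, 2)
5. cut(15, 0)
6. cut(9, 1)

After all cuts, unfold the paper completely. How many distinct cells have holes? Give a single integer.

Op 1 fold_left: fold axis v@16; visible region now rows[0,16) x cols[0,16) = 16x16
Op 2 fold_right: fold axis v@8; visible region now rows[0,16) x cols[8,16) = 16x8
Op 3 fold_right: fold axis v@12; visible region now rows[0,16) x cols[12,16) = 16x4
Op 4 cut(13, 2): punch at orig (13,14); cuts so far [(13, 14)]; region rows[0,16) x cols[12,16) = 16x4
Op 5 cut(15, 0): punch at orig (15,12); cuts so far [(13, 14), (15, 12)]; region rows[0,16) x cols[12,16) = 16x4
Op 6 cut(9, 1): punch at orig (9,13); cuts so far [(9, 13), (13, 14), (15, 12)]; region rows[0,16) x cols[12,16) = 16x4
Unfold 1 (reflect across v@12): 6 holes -> [(9, 10), (9, 13), (13, 9), (13, 14), (15, 11), (15, 12)]
Unfold 2 (reflect across v@8): 12 holes -> [(9, 2), (9, 5), (9, 10), (9, 13), (13, 1), (13, 6), (13, 9), (13, 14), (15, 3), (15, 4), (15, 11), (15, 12)]
Unfold 3 (reflect across v@16): 24 holes -> [(9, 2), (9, 5), (9, 10), (9, 13), (9, 18), (9, 21), (9, 26), (9, 29), (13, 1), (13, 6), (13, 9), (13, 14), (13, 17), (13, 22), (13, 25), (13, 30), (15, 3), (15, 4), (15, 11), (15, 12), (15, 19), (15, 20), (15, 27), (15, 28)]

Answer: 24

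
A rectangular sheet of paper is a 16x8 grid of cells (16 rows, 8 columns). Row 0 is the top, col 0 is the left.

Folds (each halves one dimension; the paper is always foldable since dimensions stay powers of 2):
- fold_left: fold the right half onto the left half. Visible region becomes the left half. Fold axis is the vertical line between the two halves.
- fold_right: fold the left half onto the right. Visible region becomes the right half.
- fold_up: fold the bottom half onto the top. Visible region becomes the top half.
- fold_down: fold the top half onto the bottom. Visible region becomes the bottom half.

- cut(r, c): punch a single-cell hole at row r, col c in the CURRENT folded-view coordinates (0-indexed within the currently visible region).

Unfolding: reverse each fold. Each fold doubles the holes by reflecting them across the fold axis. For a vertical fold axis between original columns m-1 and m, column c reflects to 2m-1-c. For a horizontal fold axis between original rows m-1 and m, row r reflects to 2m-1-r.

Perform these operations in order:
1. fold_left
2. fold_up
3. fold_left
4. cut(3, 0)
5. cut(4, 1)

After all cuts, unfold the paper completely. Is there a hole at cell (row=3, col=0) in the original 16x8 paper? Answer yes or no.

Answer: yes

Derivation:
Op 1 fold_left: fold axis v@4; visible region now rows[0,16) x cols[0,4) = 16x4
Op 2 fold_up: fold axis h@8; visible region now rows[0,8) x cols[0,4) = 8x4
Op 3 fold_left: fold axis v@2; visible region now rows[0,8) x cols[0,2) = 8x2
Op 4 cut(3, 0): punch at orig (3,0); cuts so far [(3, 0)]; region rows[0,8) x cols[0,2) = 8x2
Op 5 cut(4, 1): punch at orig (4,1); cuts so far [(3, 0), (4, 1)]; region rows[0,8) x cols[0,2) = 8x2
Unfold 1 (reflect across v@2): 4 holes -> [(3, 0), (3, 3), (4, 1), (4, 2)]
Unfold 2 (reflect across h@8): 8 holes -> [(3, 0), (3, 3), (4, 1), (4, 2), (11, 1), (11, 2), (12, 0), (12, 3)]
Unfold 3 (reflect across v@4): 16 holes -> [(3, 0), (3, 3), (3, 4), (3, 7), (4, 1), (4, 2), (4, 5), (4, 6), (11, 1), (11, 2), (11, 5), (11, 6), (12, 0), (12, 3), (12, 4), (12, 7)]
Holes: [(3, 0), (3, 3), (3, 4), (3, 7), (4, 1), (4, 2), (4, 5), (4, 6), (11, 1), (11, 2), (11, 5), (11, 6), (12, 0), (12, 3), (12, 4), (12, 7)]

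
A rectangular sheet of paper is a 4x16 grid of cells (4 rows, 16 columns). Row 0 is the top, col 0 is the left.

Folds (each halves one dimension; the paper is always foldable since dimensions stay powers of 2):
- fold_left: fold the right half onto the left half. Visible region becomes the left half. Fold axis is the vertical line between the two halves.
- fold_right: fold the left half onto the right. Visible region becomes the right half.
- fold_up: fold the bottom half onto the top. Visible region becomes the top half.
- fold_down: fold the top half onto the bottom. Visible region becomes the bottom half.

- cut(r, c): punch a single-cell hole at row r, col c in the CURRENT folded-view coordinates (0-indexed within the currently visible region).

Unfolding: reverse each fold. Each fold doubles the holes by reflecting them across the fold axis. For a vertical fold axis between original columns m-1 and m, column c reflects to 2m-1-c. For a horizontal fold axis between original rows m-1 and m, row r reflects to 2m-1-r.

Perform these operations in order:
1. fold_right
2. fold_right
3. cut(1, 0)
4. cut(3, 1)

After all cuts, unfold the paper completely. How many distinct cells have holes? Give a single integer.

Answer: 8

Derivation:
Op 1 fold_right: fold axis v@8; visible region now rows[0,4) x cols[8,16) = 4x8
Op 2 fold_right: fold axis v@12; visible region now rows[0,4) x cols[12,16) = 4x4
Op 3 cut(1, 0): punch at orig (1,12); cuts so far [(1, 12)]; region rows[0,4) x cols[12,16) = 4x4
Op 4 cut(3, 1): punch at orig (3,13); cuts so far [(1, 12), (3, 13)]; region rows[0,4) x cols[12,16) = 4x4
Unfold 1 (reflect across v@12): 4 holes -> [(1, 11), (1, 12), (3, 10), (3, 13)]
Unfold 2 (reflect across v@8): 8 holes -> [(1, 3), (1, 4), (1, 11), (1, 12), (3, 2), (3, 5), (3, 10), (3, 13)]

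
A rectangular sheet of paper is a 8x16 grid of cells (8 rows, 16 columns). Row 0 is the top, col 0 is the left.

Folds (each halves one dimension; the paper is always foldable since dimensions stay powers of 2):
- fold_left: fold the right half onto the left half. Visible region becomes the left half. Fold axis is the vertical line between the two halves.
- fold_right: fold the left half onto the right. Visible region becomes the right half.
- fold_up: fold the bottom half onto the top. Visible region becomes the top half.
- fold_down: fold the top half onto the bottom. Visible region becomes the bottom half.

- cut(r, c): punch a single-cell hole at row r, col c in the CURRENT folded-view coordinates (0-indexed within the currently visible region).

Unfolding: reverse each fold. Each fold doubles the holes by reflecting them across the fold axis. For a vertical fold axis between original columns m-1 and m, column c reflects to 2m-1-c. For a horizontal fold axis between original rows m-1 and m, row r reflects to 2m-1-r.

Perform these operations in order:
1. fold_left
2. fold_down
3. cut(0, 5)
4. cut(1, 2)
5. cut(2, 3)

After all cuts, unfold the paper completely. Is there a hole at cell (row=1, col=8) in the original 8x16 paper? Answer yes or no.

Answer: no

Derivation:
Op 1 fold_left: fold axis v@8; visible region now rows[0,8) x cols[0,8) = 8x8
Op 2 fold_down: fold axis h@4; visible region now rows[4,8) x cols[0,8) = 4x8
Op 3 cut(0, 5): punch at orig (4,5); cuts so far [(4, 5)]; region rows[4,8) x cols[0,8) = 4x8
Op 4 cut(1, 2): punch at orig (5,2); cuts so far [(4, 5), (5, 2)]; region rows[4,8) x cols[0,8) = 4x8
Op 5 cut(2, 3): punch at orig (6,3); cuts so far [(4, 5), (5, 2), (6, 3)]; region rows[4,8) x cols[0,8) = 4x8
Unfold 1 (reflect across h@4): 6 holes -> [(1, 3), (2, 2), (3, 5), (4, 5), (5, 2), (6, 3)]
Unfold 2 (reflect across v@8): 12 holes -> [(1, 3), (1, 12), (2, 2), (2, 13), (3, 5), (3, 10), (4, 5), (4, 10), (5, 2), (5, 13), (6, 3), (6, 12)]
Holes: [(1, 3), (1, 12), (2, 2), (2, 13), (3, 5), (3, 10), (4, 5), (4, 10), (5, 2), (5, 13), (6, 3), (6, 12)]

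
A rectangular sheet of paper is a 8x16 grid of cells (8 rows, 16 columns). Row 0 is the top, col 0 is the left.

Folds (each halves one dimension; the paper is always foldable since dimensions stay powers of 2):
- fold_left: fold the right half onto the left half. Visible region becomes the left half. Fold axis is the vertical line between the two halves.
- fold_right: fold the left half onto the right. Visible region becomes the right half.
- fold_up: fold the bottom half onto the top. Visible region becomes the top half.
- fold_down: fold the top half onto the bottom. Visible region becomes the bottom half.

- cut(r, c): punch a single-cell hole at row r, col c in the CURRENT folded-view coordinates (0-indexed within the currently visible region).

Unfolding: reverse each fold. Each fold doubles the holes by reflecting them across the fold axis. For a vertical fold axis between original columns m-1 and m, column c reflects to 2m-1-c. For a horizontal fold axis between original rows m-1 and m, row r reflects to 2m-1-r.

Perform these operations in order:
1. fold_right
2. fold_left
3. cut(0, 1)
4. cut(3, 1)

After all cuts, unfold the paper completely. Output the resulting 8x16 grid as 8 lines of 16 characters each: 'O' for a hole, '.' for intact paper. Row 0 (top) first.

Op 1 fold_right: fold axis v@8; visible region now rows[0,8) x cols[8,16) = 8x8
Op 2 fold_left: fold axis v@12; visible region now rows[0,8) x cols[8,12) = 8x4
Op 3 cut(0, 1): punch at orig (0,9); cuts so far [(0, 9)]; region rows[0,8) x cols[8,12) = 8x4
Op 4 cut(3, 1): punch at orig (3,9); cuts so far [(0, 9), (3, 9)]; region rows[0,8) x cols[8,12) = 8x4
Unfold 1 (reflect across v@12): 4 holes -> [(0, 9), (0, 14), (3, 9), (3, 14)]
Unfold 2 (reflect across v@8): 8 holes -> [(0, 1), (0, 6), (0, 9), (0, 14), (3, 1), (3, 6), (3, 9), (3, 14)]

Answer: .O....O..O....O.
................
................
.O....O..O....O.
................
................
................
................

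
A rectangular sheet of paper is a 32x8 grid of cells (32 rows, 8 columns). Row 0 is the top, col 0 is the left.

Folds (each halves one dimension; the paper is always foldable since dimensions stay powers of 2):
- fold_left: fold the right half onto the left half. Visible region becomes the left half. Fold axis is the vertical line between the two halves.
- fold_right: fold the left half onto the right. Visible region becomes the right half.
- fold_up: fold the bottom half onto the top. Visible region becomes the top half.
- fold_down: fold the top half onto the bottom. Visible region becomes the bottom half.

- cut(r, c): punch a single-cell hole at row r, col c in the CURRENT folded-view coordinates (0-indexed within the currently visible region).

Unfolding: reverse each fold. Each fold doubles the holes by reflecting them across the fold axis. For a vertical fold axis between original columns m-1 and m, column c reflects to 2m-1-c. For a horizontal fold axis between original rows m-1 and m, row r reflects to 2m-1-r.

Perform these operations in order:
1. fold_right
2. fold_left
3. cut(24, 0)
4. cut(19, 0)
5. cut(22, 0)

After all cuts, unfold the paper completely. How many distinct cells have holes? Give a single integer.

Answer: 12

Derivation:
Op 1 fold_right: fold axis v@4; visible region now rows[0,32) x cols[4,8) = 32x4
Op 2 fold_left: fold axis v@6; visible region now rows[0,32) x cols[4,6) = 32x2
Op 3 cut(24, 0): punch at orig (24,4); cuts so far [(24, 4)]; region rows[0,32) x cols[4,6) = 32x2
Op 4 cut(19, 0): punch at orig (19,4); cuts so far [(19, 4), (24, 4)]; region rows[0,32) x cols[4,6) = 32x2
Op 5 cut(22, 0): punch at orig (22,4); cuts so far [(19, 4), (22, 4), (24, 4)]; region rows[0,32) x cols[4,6) = 32x2
Unfold 1 (reflect across v@6): 6 holes -> [(19, 4), (19, 7), (22, 4), (22, 7), (24, 4), (24, 7)]
Unfold 2 (reflect across v@4): 12 holes -> [(19, 0), (19, 3), (19, 4), (19, 7), (22, 0), (22, 3), (22, 4), (22, 7), (24, 0), (24, 3), (24, 4), (24, 7)]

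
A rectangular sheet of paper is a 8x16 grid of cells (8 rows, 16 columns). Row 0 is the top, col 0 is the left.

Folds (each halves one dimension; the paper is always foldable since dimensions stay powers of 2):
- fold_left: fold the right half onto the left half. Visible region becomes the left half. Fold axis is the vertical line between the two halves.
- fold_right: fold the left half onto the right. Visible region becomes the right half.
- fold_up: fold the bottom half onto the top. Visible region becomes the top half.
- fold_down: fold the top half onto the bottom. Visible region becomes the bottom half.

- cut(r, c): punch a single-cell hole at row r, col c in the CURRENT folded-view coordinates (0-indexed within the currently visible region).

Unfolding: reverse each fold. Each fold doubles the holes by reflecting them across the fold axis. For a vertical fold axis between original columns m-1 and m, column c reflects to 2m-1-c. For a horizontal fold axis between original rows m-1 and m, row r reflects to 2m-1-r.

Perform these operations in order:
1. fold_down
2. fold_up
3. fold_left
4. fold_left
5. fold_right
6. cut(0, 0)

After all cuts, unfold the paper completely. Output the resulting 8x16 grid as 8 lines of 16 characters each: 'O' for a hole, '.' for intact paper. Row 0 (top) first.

Answer: .OO..OO..OO..OO.
................
................
.OO..OO..OO..OO.
.OO..OO..OO..OO.
................
................
.OO..OO..OO..OO.

Derivation:
Op 1 fold_down: fold axis h@4; visible region now rows[4,8) x cols[0,16) = 4x16
Op 2 fold_up: fold axis h@6; visible region now rows[4,6) x cols[0,16) = 2x16
Op 3 fold_left: fold axis v@8; visible region now rows[4,6) x cols[0,8) = 2x8
Op 4 fold_left: fold axis v@4; visible region now rows[4,6) x cols[0,4) = 2x4
Op 5 fold_right: fold axis v@2; visible region now rows[4,6) x cols[2,4) = 2x2
Op 6 cut(0, 0): punch at orig (4,2); cuts so far [(4, 2)]; region rows[4,6) x cols[2,4) = 2x2
Unfold 1 (reflect across v@2): 2 holes -> [(4, 1), (4, 2)]
Unfold 2 (reflect across v@4): 4 holes -> [(4, 1), (4, 2), (4, 5), (4, 6)]
Unfold 3 (reflect across v@8): 8 holes -> [(4, 1), (4, 2), (4, 5), (4, 6), (4, 9), (4, 10), (4, 13), (4, 14)]
Unfold 4 (reflect across h@6): 16 holes -> [(4, 1), (4, 2), (4, 5), (4, 6), (4, 9), (4, 10), (4, 13), (4, 14), (7, 1), (7, 2), (7, 5), (7, 6), (7, 9), (7, 10), (7, 13), (7, 14)]
Unfold 5 (reflect across h@4): 32 holes -> [(0, 1), (0, 2), (0, 5), (0, 6), (0, 9), (0, 10), (0, 13), (0, 14), (3, 1), (3, 2), (3, 5), (3, 6), (3, 9), (3, 10), (3, 13), (3, 14), (4, 1), (4, 2), (4, 5), (4, 6), (4, 9), (4, 10), (4, 13), (4, 14), (7, 1), (7, 2), (7, 5), (7, 6), (7, 9), (7, 10), (7, 13), (7, 14)]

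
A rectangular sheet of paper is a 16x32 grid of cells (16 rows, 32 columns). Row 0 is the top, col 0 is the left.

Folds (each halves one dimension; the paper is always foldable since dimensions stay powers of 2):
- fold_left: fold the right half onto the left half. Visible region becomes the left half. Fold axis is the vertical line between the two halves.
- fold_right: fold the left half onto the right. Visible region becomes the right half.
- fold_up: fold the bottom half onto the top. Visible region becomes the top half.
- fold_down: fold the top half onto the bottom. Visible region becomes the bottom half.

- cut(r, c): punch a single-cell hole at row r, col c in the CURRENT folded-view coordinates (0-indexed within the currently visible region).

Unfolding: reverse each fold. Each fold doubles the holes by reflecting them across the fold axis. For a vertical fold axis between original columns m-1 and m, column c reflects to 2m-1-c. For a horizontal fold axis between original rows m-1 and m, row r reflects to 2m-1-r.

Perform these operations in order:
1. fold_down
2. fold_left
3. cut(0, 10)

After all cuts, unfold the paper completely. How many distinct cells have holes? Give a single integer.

Op 1 fold_down: fold axis h@8; visible region now rows[8,16) x cols[0,32) = 8x32
Op 2 fold_left: fold axis v@16; visible region now rows[8,16) x cols[0,16) = 8x16
Op 3 cut(0, 10): punch at orig (8,10); cuts so far [(8, 10)]; region rows[8,16) x cols[0,16) = 8x16
Unfold 1 (reflect across v@16): 2 holes -> [(8, 10), (8, 21)]
Unfold 2 (reflect across h@8): 4 holes -> [(7, 10), (7, 21), (8, 10), (8, 21)]

Answer: 4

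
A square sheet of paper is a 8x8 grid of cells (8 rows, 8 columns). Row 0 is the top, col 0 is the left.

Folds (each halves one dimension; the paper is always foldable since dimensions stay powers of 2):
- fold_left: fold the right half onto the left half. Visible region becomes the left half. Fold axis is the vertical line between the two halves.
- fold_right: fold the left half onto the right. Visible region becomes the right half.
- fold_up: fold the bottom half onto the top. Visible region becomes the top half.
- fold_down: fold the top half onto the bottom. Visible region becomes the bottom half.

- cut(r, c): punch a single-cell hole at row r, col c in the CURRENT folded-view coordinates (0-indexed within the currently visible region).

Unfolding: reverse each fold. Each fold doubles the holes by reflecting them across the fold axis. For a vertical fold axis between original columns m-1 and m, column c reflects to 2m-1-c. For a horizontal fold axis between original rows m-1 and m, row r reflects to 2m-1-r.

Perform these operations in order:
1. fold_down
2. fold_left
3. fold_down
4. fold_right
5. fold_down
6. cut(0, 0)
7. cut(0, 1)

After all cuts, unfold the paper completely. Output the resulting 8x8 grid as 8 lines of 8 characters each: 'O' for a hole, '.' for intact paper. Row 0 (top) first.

Answer: OOOOOOOO
OOOOOOOO
OOOOOOOO
OOOOOOOO
OOOOOOOO
OOOOOOOO
OOOOOOOO
OOOOOOOO

Derivation:
Op 1 fold_down: fold axis h@4; visible region now rows[4,8) x cols[0,8) = 4x8
Op 2 fold_left: fold axis v@4; visible region now rows[4,8) x cols[0,4) = 4x4
Op 3 fold_down: fold axis h@6; visible region now rows[6,8) x cols[0,4) = 2x4
Op 4 fold_right: fold axis v@2; visible region now rows[6,8) x cols[2,4) = 2x2
Op 5 fold_down: fold axis h@7; visible region now rows[7,8) x cols[2,4) = 1x2
Op 6 cut(0, 0): punch at orig (7,2); cuts so far [(7, 2)]; region rows[7,8) x cols[2,4) = 1x2
Op 7 cut(0, 1): punch at orig (7,3); cuts so far [(7, 2), (7, 3)]; region rows[7,8) x cols[2,4) = 1x2
Unfold 1 (reflect across h@7): 4 holes -> [(6, 2), (6, 3), (7, 2), (7, 3)]
Unfold 2 (reflect across v@2): 8 holes -> [(6, 0), (6, 1), (6, 2), (6, 3), (7, 0), (7, 1), (7, 2), (7, 3)]
Unfold 3 (reflect across h@6): 16 holes -> [(4, 0), (4, 1), (4, 2), (4, 3), (5, 0), (5, 1), (5, 2), (5, 3), (6, 0), (6, 1), (6, 2), (6, 3), (7, 0), (7, 1), (7, 2), (7, 3)]
Unfold 4 (reflect across v@4): 32 holes -> [(4, 0), (4, 1), (4, 2), (4, 3), (4, 4), (4, 5), (4, 6), (4, 7), (5, 0), (5, 1), (5, 2), (5, 3), (5, 4), (5, 5), (5, 6), (5, 7), (6, 0), (6, 1), (6, 2), (6, 3), (6, 4), (6, 5), (6, 6), (6, 7), (7, 0), (7, 1), (7, 2), (7, 3), (7, 4), (7, 5), (7, 6), (7, 7)]
Unfold 5 (reflect across h@4): 64 holes -> [(0, 0), (0, 1), (0, 2), (0, 3), (0, 4), (0, 5), (0, 6), (0, 7), (1, 0), (1, 1), (1, 2), (1, 3), (1, 4), (1, 5), (1, 6), (1, 7), (2, 0), (2, 1), (2, 2), (2, 3), (2, 4), (2, 5), (2, 6), (2, 7), (3, 0), (3, 1), (3, 2), (3, 3), (3, 4), (3, 5), (3, 6), (3, 7), (4, 0), (4, 1), (4, 2), (4, 3), (4, 4), (4, 5), (4, 6), (4, 7), (5, 0), (5, 1), (5, 2), (5, 3), (5, 4), (5, 5), (5, 6), (5, 7), (6, 0), (6, 1), (6, 2), (6, 3), (6, 4), (6, 5), (6, 6), (6, 7), (7, 0), (7, 1), (7, 2), (7, 3), (7, 4), (7, 5), (7, 6), (7, 7)]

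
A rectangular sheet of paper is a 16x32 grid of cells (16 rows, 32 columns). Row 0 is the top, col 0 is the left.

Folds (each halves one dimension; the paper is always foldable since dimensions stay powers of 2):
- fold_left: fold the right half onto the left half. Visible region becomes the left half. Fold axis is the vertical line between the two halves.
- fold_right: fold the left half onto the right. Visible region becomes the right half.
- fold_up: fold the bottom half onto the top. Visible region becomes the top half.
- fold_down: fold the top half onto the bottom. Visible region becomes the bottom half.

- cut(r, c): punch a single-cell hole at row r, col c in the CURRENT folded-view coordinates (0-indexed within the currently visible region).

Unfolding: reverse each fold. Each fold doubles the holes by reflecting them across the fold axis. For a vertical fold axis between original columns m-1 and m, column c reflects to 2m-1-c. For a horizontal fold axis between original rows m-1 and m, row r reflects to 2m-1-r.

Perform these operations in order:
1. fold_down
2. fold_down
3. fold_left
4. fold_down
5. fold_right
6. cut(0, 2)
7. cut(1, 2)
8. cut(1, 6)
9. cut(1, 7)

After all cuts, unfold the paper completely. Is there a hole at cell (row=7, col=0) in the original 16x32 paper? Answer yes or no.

Answer: yes

Derivation:
Op 1 fold_down: fold axis h@8; visible region now rows[8,16) x cols[0,32) = 8x32
Op 2 fold_down: fold axis h@12; visible region now rows[12,16) x cols[0,32) = 4x32
Op 3 fold_left: fold axis v@16; visible region now rows[12,16) x cols[0,16) = 4x16
Op 4 fold_down: fold axis h@14; visible region now rows[14,16) x cols[0,16) = 2x16
Op 5 fold_right: fold axis v@8; visible region now rows[14,16) x cols[8,16) = 2x8
Op 6 cut(0, 2): punch at orig (14,10); cuts so far [(14, 10)]; region rows[14,16) x cols[8,16) = 2x8
Op 7 cut(1, 2): punch at orig (15,10); cuts so far [(14, 10), (15, 10)]; region rows[14,16) x cols[8,16) = 2x8
Op 8 cut(1, 6): punch at orig (15,14); cuts so far [(14, 10), (15, 10), (15, 14)]; region rows[14,16) x cols[8,16) = 2x8
Op 9 cut(1, 7): punch at orig (15,15); cuts so far [(14, 10), (15, 10), (15, 14), (15, 15)]; region rows[14,16) x cols[8,16) = 2x8
Unfold 1 (reflect across v@8): 8 holes -> [(14, 5), (14, 10), (15, 0), (15, 1), (15, 5), (15, 10), (15, 14), (15, 15)]
Unfold 2 (reflect across h@14): 16 holes -> [(12, 0), (12, 1), (12, 5), (12, 10), (12, 14), (12, 15), (13, 5), (13, 10), (14, 5), (14, 10), (15, 0), (15, 1), (15, 5), (15, 10), (15, 14), (15, 15)]
Unfold 3 (reflect across v@16): 32 holes -> [(12, 0), (12, 1), (12, 5), (12, 10), (12, 14), (12, 15), (12, 16), (12, 17), (12, 21), (12, 26), (12, 30), (12, 31), (13, 5), (13, 10), (13, 21), (13, 26), (14, 5), (14, 10), (14, 21), (14, 26), (15, 0), (15, 1), (15, 5), (15, 10), (15, 14), (15, 15), (15, 16), (15, 17), (15, 21), (15, 26), (15, 30), (15, 31)]
Unfold 4 (reflect across h@12): 64 holes -> [(8, 0), (8, 1), (8, 5), (8, 10), (8, 14), (8, 15), (8, 16), (8, 17), (8, 21), (8, 26), (8, 30), (8, 31), (9, 5), (9, 10), (9, 21), (9, 26), (10, 5), (10, 10), (10, 21), (10, 26), (11, 0), (11, 1), (11, 5), (11, 10), (11, 14), (11, 15), (11, 16), (11, 17), (11, 21), (11, 26), (11, 30), (11, 31), (12, 0), (12, 1), (12, 5), (12, 10), (12, 14), (12, 15), (12, 16), (12, 17), (12, 21), (12, 26), (12, 30), (12, 31), (13, 5), (13, 10), (13, 21), (13, 26), (14, 5), (14, 10), (14, 21), (14, 26), (15, 0), (15, 1), (15, 5), (15, 10), (15, 14), (15, 15), (15, 16), (15, 17), (15, 21), (15, 26), (15, 30), (15, 31)]
Unfold 5 (reflect across h@8): 128 holes -> [(0, 0), (0, 1), (0, 5), (0, 10), (0, 14), (0, 15), (0, 16), (0, 17), (0, 21), (0, 26), (0, 30), (0, 31), (1, 5), (1, 10), (1, 21), (1, 26), (2, 5), (2, 10), (2, 21), (2, 26), (3, 0), (3, 1), (3, 5), (3, 10), (3, 14), (3, 15), (3, 16), (3, 17), (3, 21), (3, 26), (3, 30), (3, 31), (4, 0), (4, 1), (4, 5), (4, 10), (4, 14), (4, 15), (4, 16), (4, 17), (4, 21), (4, 26), (4, 30), (4, 31), (5, 5), (5, 10), (5, 21), (5, 26), (6, 5), (6, 10), (6, 21), (6, 26), (7, 0), (7, 1), (7, 5), (7, 10), (7, 14), (7, 15), (7, 16), (7, 17), (7, 21), (7, 26), (7, 30), (7, 31), (8, 0), (8, 1), (8, 5), (8, 10), (8, 14), (8, 15), (8, 16), (8, 17), (8, 21), (8, 26), (8, 30), (8, 31), (9, 5), (9, 10), (9, 21), (9, 26), (10, 5), (10, 10), (10, 21), (10, 26), (11, 0), (11, 1), (11, 5), (11, 10), (11, 14), (11, 15), (11, 16), (11, 17), (11, 21), (11, 26), (11, 30), (11, 31), (12, 0), (12, 1), (12, 5), (12, 10), (12, 14), (12, 15), (12, 16), (12, 17), (12, 21), (12, 26), (12, 30), (12, 31), (13, 5), (13, 10), (13, 21), (13, 26), (14, 5), (14, 10), (14, 21), (14, 26), (15, 0), (15, 1), (15, 5), (15, 10), (15, 14), (15, 15), (15, 16), (15, 17), (15, 21), (15, 26), (15, 30), (15, 31)]
Holes: [(0, 0), (0, 1), (0, 5), (0, 10), (0, 14), (0, 15), (0, 16), (0, 17), (0, 21), (0, 26), (0, 30), (0, 31), (1, 5), (1, 10), (1, 21), (1, 26), (2, 5), (2, 10), (2, 21), (2, 26), (3, 0), (3, 1), (3, 5), (3, 10), (3, 14), (3, 15), (3, 16), (3, 17), (3, 21), (3, 26), (3, 30), (3, 31), (4, 0), (4, 1), (4, 5), (4, 10), (4, 14), (4, 15), (4, 16), (4, 17), (4, 21), (4, 26), (4, 30), (4, 31), (5, 5), (5, 10), (5, 21), (5, 26), (6, 5), (6, 10), (6, 21), (6, 26), (7, 0), (7, 1), (7, 5), (7, 10), (7, 14), (7, 15), (7, 16), (7, 17), (7, 21), (7, 26), (7, 30), (7, 31), (8, 0), (8, 1), (8, 5), (8, 10), (8, 14), (8, 15), (8, 16), (8, 17), (8, 21), (8, 26), (8, 30), (8, 31), (9, 5), (9, 10), (9, 21), (9, 26), (10, 5), (10, 10), (10, 21), (10, 26), (11, 0), (11, 1), (11, 5), (11, 10), (11, 14), (11, 15), (11, 16), (11, 17), (11, 21), (11, 26), (11, 30), (11, 31), (12, 0), (12, 1), (12, 5), (12, 10), (12, 14), (12, 15), (12, 16), (12, 17), (12, 21), (12, 26), (12, 30), (12, 31), (13, 5), (13, 10), (13, 21), (13, 26), (14, 5), (14, 10), (14, 21), (14, 26), (15, 0), (15, 1), (15, 5), (15, 10), (15, 14), (15, 15), (15, 16), (15, 17), (15, 21), (15, 26), (15, 30), (15, 31)]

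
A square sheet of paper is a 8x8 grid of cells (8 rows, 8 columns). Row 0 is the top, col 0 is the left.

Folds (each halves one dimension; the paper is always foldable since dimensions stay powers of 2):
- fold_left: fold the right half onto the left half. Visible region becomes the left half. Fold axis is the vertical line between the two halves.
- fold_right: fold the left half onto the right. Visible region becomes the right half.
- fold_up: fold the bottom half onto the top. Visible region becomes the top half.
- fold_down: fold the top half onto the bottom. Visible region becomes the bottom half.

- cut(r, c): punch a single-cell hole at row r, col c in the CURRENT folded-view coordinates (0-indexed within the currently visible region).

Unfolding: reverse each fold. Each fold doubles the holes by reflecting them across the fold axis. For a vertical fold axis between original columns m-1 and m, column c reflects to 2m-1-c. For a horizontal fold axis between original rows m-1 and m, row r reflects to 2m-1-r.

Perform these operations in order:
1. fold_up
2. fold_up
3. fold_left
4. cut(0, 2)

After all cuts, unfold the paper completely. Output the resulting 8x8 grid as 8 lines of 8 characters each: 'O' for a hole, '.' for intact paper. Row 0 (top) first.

Op 1 fold_up: fold axis h@4; visible region now rows[0,4) x cols[0,8) = 4x8
Op 2 fold_up: fold axis h@2; visible region now rows[0,2) x cols[0,8) = 2x8
Op 3 fold_left: fold axis v@4; visible region now rows[0,2) x cols[0,4) = 2x4
Op 4 cut(0, 2): punch at orig (0,2); cuts so far [(0, 2)]; region rows[0,2) x cols[0,4) = 2x4
Unfold 1 (reflect across v@4): 2 holes -> [(0, 2), (0, 5)]
Unfold 2 (reflect across h@2): 4 holes -> [(0, 2), (0, 5), (3, 2), (3, 5)]
Unfold 3 (reflect across h@4): 8 holes -> [(0, 2), (0, 5), (3, 2), (3, 5), (4, 2), (4, 5), (7, 2), (7, 5)]

Answer: ..O..O..
........
........
..O..O..
..O..O..
........
........
..O..O..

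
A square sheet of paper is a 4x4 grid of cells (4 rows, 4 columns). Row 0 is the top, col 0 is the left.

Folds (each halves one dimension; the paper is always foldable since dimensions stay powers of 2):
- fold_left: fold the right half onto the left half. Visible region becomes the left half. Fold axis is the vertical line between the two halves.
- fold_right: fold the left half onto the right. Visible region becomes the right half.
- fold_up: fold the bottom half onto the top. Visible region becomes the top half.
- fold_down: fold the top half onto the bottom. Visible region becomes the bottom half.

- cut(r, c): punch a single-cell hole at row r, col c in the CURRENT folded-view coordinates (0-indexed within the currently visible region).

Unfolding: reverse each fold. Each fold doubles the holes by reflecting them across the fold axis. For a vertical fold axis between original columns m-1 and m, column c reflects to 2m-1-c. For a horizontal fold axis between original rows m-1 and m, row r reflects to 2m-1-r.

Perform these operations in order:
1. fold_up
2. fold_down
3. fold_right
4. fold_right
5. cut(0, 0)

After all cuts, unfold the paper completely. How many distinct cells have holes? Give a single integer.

Answer: 16

Derivation:
Op 1 fold_up: fold axis h@2; visible region now rows[0,2) x cols[0,4) = 2x4
Op 2 fold_down: fold axis h@1; visible region now rows[1,2) x cols[0,4) = 1x4
Op 3 fold_right: fold axis v@2; visible region now rows[1,2) x cols[2,4) = 1x2
Op 4 fold_right: fold axis v@3; visible region now rows[1,2) x cols[3,4) = 1x1
Op 5 cut(0, 0): punch at orig (1,3); cuts so far [(1, 3)]; region rows[1,2) x cols[3,4) = 1x1
Unfold 1 (reflect across v@3): 2 holes -> [(1, 2), (1, 3)]
Unfold 2 (reflect across v@2): 4 holes -> [(1, 0), (1, 1), (1, 2), (1, 3)]
Unfold 3 (reflect across h@1): 8 holes -> [(0, 0), (0, 1), (0, 2), (0, 3), (1, 0), (1, 1), (1, 2), (1, 3)]
Unfold 4 (reflect across h@2): 16 holes -> [(0, 0), (0, 1), (0, 2), (0, 3), (1, 0), (1, 1), (1, 2), (1, 3), (2, 0), (2, 1), (2, 2), (2, 3), (3, 0), (3, 1), (3, 2), (3, 3)]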